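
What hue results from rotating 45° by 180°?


New hue = (H + rotation) mod 360
New hue = (45 + 180) mod 360
= 225 mod 360
= 225°


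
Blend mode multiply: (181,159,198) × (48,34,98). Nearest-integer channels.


Multiply: C = A×B/255, rounded to nearest integer
R: 181×48/255 = 8688/255 ≈ 34.071 → 34
G: 159×34/255 = 5406/255 ≈ 21.200 → 21
B: 198×98/255 = 19404/255 ≈ 76.094 → 76
= RGB(34, 21, 76)


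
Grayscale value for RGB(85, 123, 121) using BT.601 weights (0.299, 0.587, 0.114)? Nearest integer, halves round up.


Gray = 0.299×R + 0.587×G + 0.114×B
Gray = 0.299×85 + 0.587×123 + 0.114×121
Gray = 25.415 + 72.201 + 13.794
Gray = 111.410 → round half up → 111
Gray = 111


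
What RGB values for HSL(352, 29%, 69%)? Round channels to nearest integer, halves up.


H=352°, S=0.29, L=0.69
C = (1-|2L-1|)×S = (1-|0.38|)×0.29 = 0.1798
H' = H/60 = 352/60 ≈ 5.8667; X = C×(1-|H' mod 2 - 1|) ≈ 0.0240
m = L - C/2 = 0.69 - 0.0899 = 0.6001
Sector ⌊H'⌋ = 5 → (R',G',B') = (0.1798, 0.0, ≈0.0240)
RGB = ((R'+m)×255, (G'+m)×255, (B'+m)×255) = (198.8745, 153.0255, 159.1387)
Round half up → RGB(199, 153, 159)


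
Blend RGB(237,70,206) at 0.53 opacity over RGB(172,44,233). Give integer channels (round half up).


C = α×F + (1-α)×B, with 1-α = 0.47
R: 0.53×237 + 0.47×172 = 125.61 + 80.84 = 206.45 → 206
G: 0.53×70 + 0.47×44 = 37.10 + 20.68 = 57.78 → 58
B: 0.53×206 + 0.47×233 = 109.18 + 109.51 = 218.69 → 219
= RGB(206, 58, 219)


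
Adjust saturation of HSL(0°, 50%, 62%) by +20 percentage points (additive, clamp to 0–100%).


Original S = 50%
Adjustment = +20 percentage points
New S = 50 + (20) = 70
Clamp to [0, 100] → 70
= HSL(0°, 70%, 62%)


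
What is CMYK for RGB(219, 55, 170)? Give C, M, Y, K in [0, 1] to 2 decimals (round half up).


R'=219/255≈0.8588, G'=55/255≈0.2157, B'=170/255≈0.6667
K = 1 - max(R',G',B') = 1 - 219/255 = 36/255 = 0.14117… → 0.14
(1-R'-K)/(1-K) simplifies to (max-R)/max with max = 219:
C = (219-219)/219 = 0/219 = 0 → 0.00
M = (219-55)/219 = 164/219 = 0.74885… → 0.75
Y = (219-170)/219 = 49/219 = 0.22374… → 0.22
= CMYK(0.00, 0.75, 0.22, 0.14)


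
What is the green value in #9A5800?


Color: #9A5800
R = 9A = 154
G = 58 = 88
B = 00 = 0
Green = 88


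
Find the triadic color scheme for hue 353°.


Triadic: equally spaced at 120° intervals
H1 = 353°
H2 = (353 + 120) mod 360 = 113°
H3 = (353 + 240) mod 360 = 233°
Triadic = 353°, 113°, 233°


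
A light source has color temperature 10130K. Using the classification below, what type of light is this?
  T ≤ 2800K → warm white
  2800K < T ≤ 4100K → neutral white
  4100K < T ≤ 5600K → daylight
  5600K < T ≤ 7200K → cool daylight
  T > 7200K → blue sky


Temperature: 10130K
10130K > 7200K → blue sky
Classification: blue sky


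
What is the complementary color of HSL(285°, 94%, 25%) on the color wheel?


Complement = opposite side of color wheel = hue + 180°
H' = (285 + 180) mod 360 = 105°
S and L unchanged.
= HSL(105°, 94%, 25%)


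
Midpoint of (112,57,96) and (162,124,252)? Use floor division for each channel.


Midpoint: each channel = ⌊(C₁+C₂)/2⌋
R: ⌊(112+162)/2⌋ = 137
G: ⌊(57+124)/2⌋ = 90
B: ⌊(96+252)/2⌋ = 174
= RGB(137, 90, 174)


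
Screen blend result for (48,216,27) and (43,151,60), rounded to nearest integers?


Screen: C = 255 - (255-A)×(255-B)/255, rounded to nearest integer
R: 255 - (255-48)×(255-43)/255 = 255 - 43884/255 ≈ 255 - 172.094 = 82.906 → 83
G: 255 - (255-216)×(255-151)/255 = 255 - 4056/255 ≈ 255 - 15.906 = 239.094 → 239
B: 255 - (255-27)×(255-60)/255 = 255 - 44460/255 ≈ 255 - 174.353 = 80.647 → 81
= RGB(83, 239, 81)


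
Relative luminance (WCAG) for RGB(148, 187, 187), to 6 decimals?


Linearize each channel (sRGB transfer function): c = v/255; c_lin = c/12.92 if c ≤ 0.04045, else ((c+0.055)/1.055)^2.4
  R: 148/255 ≈ 0.580392 > 0.04045 → ((0.580392+0.055)/1.055)^2.4 ≈ 0.296138
  G: 187/255 ≈ 0.733333 > 0.04045 → ((0.733333+0.055)/1.055)^2.4 ≈ 0.496933
  B: 187/255 ≈ 0.733333 > 0.04045 → ((0.733333+0.055)/1.055)^2.4 ≈ 0.496933
R_lin = 0.296138, G_lin = 0.496933, B_lin = 0.496933
L = 0.2126×R + 0.7152×G + 0.0722×B
L = 0.2126×0.296138 + 0.7152×0.496933 + 0.0722×0.496933
L ≈ 0.454244


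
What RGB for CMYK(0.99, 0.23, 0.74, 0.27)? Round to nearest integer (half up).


R = 255 × (1-C) × (1-K) = 255 × 0.01 × 0.73 = 1.8615 → 2
G = 255 × (1-M) × (1-K) = 255 × 0.77 × 0.73 = 143.3355 → 143
B = 255 × (1-Y) × (1-K) = 255 × 0.26 × 0.73 = 48.399 → 48
= RGB(2, 143, 48)


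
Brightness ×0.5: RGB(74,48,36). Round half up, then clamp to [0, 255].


Multiply each channel by 0.5, round half up, clamp to [0, 255]
R: 74×0.5 = 37
G: 48×0.5 = 24
B: 36×0.5 = 18
= RGB(37, 24, 18)


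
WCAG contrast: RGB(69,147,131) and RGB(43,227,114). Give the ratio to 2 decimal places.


Linearize each sRGB channel c=v/255: c/12.92 if c ≤ 0.04045 else ((c+0.055)/1.055)^2.4
L = 0.2126×R_lin + 0.7152×G_lin + 0.0722×B_lin
Color 1 (69,147,131):
  R=69: 69/255≈0.2706 > 0.04045 → ((0.2706+0.055)/1.055)^2.4 ≈ 0.05951
  G=147: 147/255≈0.5765 > 0.04045 → ((0.5765+0.055)/1.055)^2.4 ≈ 0.29177
  B=131: 131/255≈0.5137 > 0.04045 → ((0.5137+0.055)/1.055)^2.4 ≈ 0.22697
  L1 = 0.2126×0.05951 + 0.7152×0.29177 + 0.0722×0.22697 ≈ 0.23771
Color 2 (43,227,114):
  R=43: 43/255≈0.1686 > 0.04045 → ((0.1686+0.055)/1.055)^2.4 ≈ 0.02416
  G=227: 227/255≈0.8902 > 0.04045 → ((0.8902+0.055)/1.055)^2.4 ≈ 0.76815
  B=114: 114/255≈0.4471 > 0.04045 → ((0.4471+0.055)/1.055)^2.4 ≈ 0.16827
  L2 = 0.2126×0.02416 + 0.7152×0.76815 + 0.0722×0.16827 ≈ 0.56667
Lighter = 0.56667, Darker = 0.23771
Ratio = (L_lighter + 0.05) / (L_darker + 0.05)
Ratio = (0.56667 + 0.05) / (0.23771 + 0.05) = 0.61667 / 0.28771 ≈ 2.1433
Ratio ≈ 2.14:1


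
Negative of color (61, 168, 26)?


Invert: (255-R, 255-G, 255-B)
R: 255-61 = 194
G: 255-168 = 87
B: 255-26 = 229
= RGB(194, 87, 229)


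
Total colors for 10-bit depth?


Colors = 2^bits = 2^10
= 1,024 colors


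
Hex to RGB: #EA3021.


EA → 234 (R)
30 → 48 (G)
21 → 33 (B)
= RGB(234, 48, 33)


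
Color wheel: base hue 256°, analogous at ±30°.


Base hue: 256°
Left analog: (256 - 30) mod 360 = 226°
Right analog: (256 + 30) mod 360 = 286°
Analogous hues = 226° and 286°


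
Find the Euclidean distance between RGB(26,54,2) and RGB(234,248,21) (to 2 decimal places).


d = √[(R₁-R₂)² + (G₁-G₂)² + (B₁-B₂)²]
d = √[(26-234)² + (54-248)² + (2-21)²]
d = √[43264 + 37636 + 361]
d = √81261
d ≈ 285.06


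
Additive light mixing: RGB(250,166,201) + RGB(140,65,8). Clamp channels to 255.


Additive: each channel = min(255, C₁+C₂)
R: 250+140 = 390 → 255
G: 166+65 = 231 → 231
B: 201+8 = 209 → 209
= RGB(255, 231, 209)


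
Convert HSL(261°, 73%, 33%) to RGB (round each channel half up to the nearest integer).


H=261°, S=0.73, L=0.33
C = (1-|2L-1|)×S = (1-|-0.34|)×0.73 = 0.4818
H' = H/60 = 261/60 ≈ 4.3500; X = C×(1-|H' mod 2 - 1|) = 0.16863
m = L - C/2 = 0.33 - 0.2409 = 0.0891
Sector ⌊H'⌋ = 4 → (R',G',B') = (0.16863, 0.0, 0.4818)
RGB = ((R'+m)×255, (G'+m)×255, (B'+m)×255) = (65.72115, 22.7205, 145.5795)
Round half up → RGB(66, 23, 146)


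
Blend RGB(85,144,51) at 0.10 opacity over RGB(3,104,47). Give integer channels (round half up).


C = α×F + (1-α)×B, with 1-α = 0.90
R: 0.10×85 + 0.90×3 = 8.50 + 2.70 = 11.20 → 11
G: 0.10×144 + 0.90×104 = 14.40 + 93.60 = 108.00 → 108
B: 0.10×51 + 0.90×47 = 5.10 + 42.30 = 47.40 → 47
= RGB(11, 108, 47)


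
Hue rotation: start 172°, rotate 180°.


New hue = (H + rotation) mod 360
New hue = (172 + 180) mod 360
= 352 mod 360
= 352°


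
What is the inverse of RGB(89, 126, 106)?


Invert: (255-R, 255-G, 255-B)
R: 255-89 = 166
G: 255-126 = 129
B: 255-106 = 149
= RGB(166, 129, 149)


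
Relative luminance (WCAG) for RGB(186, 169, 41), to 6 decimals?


Linearize each channel (sRGB transfer function): c = v/255; c_lin = c/12.92 if c ≤ 0.04045, else ((c+0.055)/1.055)^2.4
  R: 186/255 ≈ 0.729412 > 0.04045 → ((0.729412+0.055)/1.055)^2.4 ≈ 0.491021
  G: 169/255 ≈ 0.662745 > 0.04045 → ((0.662745+0.055)/1.055)^2.4 ≈ 0.396755
  B: 41/255 ≈ 0.160784 > 0.04045 → ((0.160784+0.055)/1.055)^2.4 ≈ 0.022174
R_lin = 0.491021, G_lin = 0.396755, B_lin = 0.022174
L = 0.2126×R + 0.7152×G + 0.0722×B
L = 0.2126×0.491021 + 0.7152×0.396755 + 0.0722×0.022174
L ≈ 0.389751


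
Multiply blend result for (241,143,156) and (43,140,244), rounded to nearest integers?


Multiply: C = A×B/255, rounded to nearest integer
R: 241×43/255 = 10363/255 ≈ 40.639 → 41
G: 143×140/255 = 20020/255 ≈ 78.510 → 79
B: 156×244/255 = 38064/255 ≈ 149.271 → 149
= RGB(41, 79, 149)


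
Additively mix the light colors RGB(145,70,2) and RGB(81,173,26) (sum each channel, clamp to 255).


Additive: each channel = min(255, C₁+C₂)
R: 145+81 = 226 → 226
G: 70+173 = 243 → 243
B: 2+26 = 28 → 28
= RGB(226, 243, 28)


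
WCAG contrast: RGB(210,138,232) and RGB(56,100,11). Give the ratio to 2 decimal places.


Linearize each sRGB channel c=v/255: c/12.92 if c ≤ 0.04045 else ((c+0.055)/1.055)^2.4
L = 0.2126×R_lin + 0.7152×G_lin + 0.0722×B_lin
Color 1 (210,138,232):
  R=210: 210/255≈0.8235 > 0.04045 → ((0.8235+0.055)/1.055)^2.4 ≈ 0.64448
  G=138: 138/255≈0.5412 > 0.04045 → ((0.5412+0.055)/1.055)^2.4 ≈ 0.25415
  B=232: 232/255≈0.9098 > 0.04045 → ((0.9098+0.055)/1.055)^2.4 ≈ 0.80695
  L1 = 0.2126×0.64448 + 0.7152×0.25415 + 0.0722×0.80695 ≈ 0.37705
Color 2 (56,100,11):
  R=56: 56/255≈0.2196 > 0.04045 → ((0.2196+0.055)/1.055)^2.4 ≈ 0.03955
  G=100: 100/255≈0.3922 > 0.04045 → ((0.3922+0.055)/1.055)^2.4 ≈ 0.12744
  B=11: 11/255≈0.0431 > 0.04045 → ((0.0431+0.055)/1.055)^2.4 ≈ 0.00335
  L2 = 0.2126×0.03955 + 0.7152×0.12744 + 0.0722×0.00335 ≈ 0.09979
Lighter = 0.37705, Darker = 0.09979
Ratio = (L_lighter + 0.05) / (L_darker + 0.05)
Ratio = (0.37705 + 0.05) / (0.09979 + 0.05) = 0.42705 / 0.14979 ≈ 2.8509
Ratio ≈ 2.85:1


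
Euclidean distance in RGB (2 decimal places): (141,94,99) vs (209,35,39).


d = √[(R₁-R₂)² + (G₁-G₂)² + (B₁-B₂)²]
d = √[(141-209)² + (94-35)² + (99-39)²]
d = √[4624 + 3481 + 3600]
d = √11705
d ≈ 108.19


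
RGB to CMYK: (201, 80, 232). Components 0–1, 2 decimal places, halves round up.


R'=201/255≈0.7882, G'=80/255≈0.3137, B'=232/255≈0.9098
K = 1 - max(R',G',B') = 1 - 232/255 = 23/255 = 0.09019… → 0.09
(1-R'-K)/(1-K) simplifies to (max-R)/max with max = 232:
C = (232-201)/232 = 31/232 = 0.13362… → 0.13
M = (232-80)/232 = 152/232 = 0.65517… → 0.66
Y = (232-232)/232 = 0/232 = 0 → 0.00
= CMYK(0.13, 0.66, 0.00, 0.09)


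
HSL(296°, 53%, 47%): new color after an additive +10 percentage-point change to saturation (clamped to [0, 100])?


Original S = 53%
Adjustment = +10 percentage points
New S = 53 + (10) = 63
Clamp to [0, 100] → 63
= HSL(296°, 63%, 47%)


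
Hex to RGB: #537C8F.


53 → 83 (R)
7C → 124 (G)
8F → 143 (B)
= RGB(83, 124, 143)


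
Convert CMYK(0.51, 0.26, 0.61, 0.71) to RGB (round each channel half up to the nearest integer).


R = 255 × (1-C) × (1-K) = 255 × 0.49 × 0.29 = 36.2355 → 36
G = 255 × (1-M) × (1-K) = 255 × 0.74 × 0.29 = 54.723 → 55
B = 255 × (1-Y) × (1-K) = 255 × 0.39 × 0.29 = 28.8405 → 29
= RGB(36, 55, 29)


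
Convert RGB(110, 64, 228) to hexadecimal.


R = 110 → 6E (hex)
G = 64 → 40 (hex)
B = 228 → E4 (hex)
Hex = #6E40E4


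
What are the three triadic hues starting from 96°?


Triadic: equally spaced at 120° intervals
H1 = 96°
H2 = (96 + 120) mod 360 = 216°
H3 = (96 + 240) mod 360 = 336°
Triadic = 96°, 216°, 336°


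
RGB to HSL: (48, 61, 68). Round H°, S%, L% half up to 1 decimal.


Normalize: R'=48/255≈0.1882, G'=61/255≈0.2392, B'=68/255≈0.2667
Max=68/255, Min=48/255, Δ=Max-Min=20/255
L = (Max+Min)/2 = (68+48)/510 = 116/510 = 0.22745… → L = 22.7%
L ≤ 0.5 → S = Δ/(Max+Min) = 20/(68+48) = 20/116 = 0.17241… → S = 17.2%
(the 1/255 factors cancel in S and H, so raw channel differences can be used)
Max is B' → H = 60 × ((R-G)/Δ + 4) = 60 × ((48-61)/20 + 4)
  -13/20 + 4 = -0.65 + 4 = 3.35
  H = 60 × 3.35 = 201° → H = 201.0°
= HSL(201.0°, 17.2%, 22.7%)


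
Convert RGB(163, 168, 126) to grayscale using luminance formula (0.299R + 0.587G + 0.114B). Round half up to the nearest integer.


Gray = 0.299×R + 0.587×G + 0.114×B
Gray = 0.299×163 + 0.587×168 + 0.114×126
Gray = 48.737 + 98.616 + 14.364
Gray = 161.717 → round half up → 162
Gray = 162


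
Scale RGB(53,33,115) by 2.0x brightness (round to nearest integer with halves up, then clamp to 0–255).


Multiply each channel by 2.0, round half up, clamp to [0, 255]
R: 53×2.0 = 106
G: 33×2.0 = 66
B: 115×2.0 = 230
= RGB(106, 66, 230)


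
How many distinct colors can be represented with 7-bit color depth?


Colors = 2^bits = 2^7
= 128 colors


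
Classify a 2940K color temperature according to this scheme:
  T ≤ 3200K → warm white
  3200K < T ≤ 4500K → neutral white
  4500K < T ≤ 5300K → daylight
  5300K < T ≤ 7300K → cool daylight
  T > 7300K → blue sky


Temperature: 2940K
2940K ≤ 3200K → warm white
Classification: warm white


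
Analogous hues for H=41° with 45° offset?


Base hue: 41°
Left analog: (41 - 45) mod 360 = 356°
Right analog: (41 + 45) mod 360 = 86°
Analogous hues = 356° and 86°


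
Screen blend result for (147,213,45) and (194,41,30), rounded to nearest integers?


Screen: C = 255 - (255-A)×(255-B)/255, rounded to nearest integer
R: 255 - (255-147)×(255-194)/255 = 255 - 6588/255 ≈ 255 - 25.835 = 229.165 → 229
G: 255 - (255-213)×(255-41)/255 = 255 - 8988/255 ≈ 255 - 35.247 = 219.753 → 220
B: 255 - (255-45)×(255-30)/255 = 255 - 47250/255 ≈ 255 - 185.294 = 69.706 → 70
= RGB(229, 220, 70)


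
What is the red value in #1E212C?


Color: #1E212C
R = 1E = 30
G = 21 = 33
B = 2C = 44
Red = 30


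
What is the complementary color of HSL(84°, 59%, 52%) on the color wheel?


Complement = opposite side of color wheel = hue + 180°
H' = (84 + 180) mod 360 = 264°
S and L unchanged.
= HSL(264°, 59%, 52%)


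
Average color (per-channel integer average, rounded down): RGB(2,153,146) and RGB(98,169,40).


Midpoint: each channel = ⌊(C₁+C₂)/2⌋
R: ⌊(2+98)/2⌋ = 50
G: ⌊(153+169)/2⌋ = 161
B: ⌊(146+40)/2⌋ = 93
= RGB(50, 161, 93)


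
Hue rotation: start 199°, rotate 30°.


New hue = (H + rotation) mod 360
New hue = (199 + 30) mod 360
= 229 mod 360
= 229°


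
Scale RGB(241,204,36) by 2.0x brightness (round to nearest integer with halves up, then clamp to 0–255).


Multiply each channel by 2.0, round half up, clamp to [0, 255]
R: 241×2.0 = 482 → clamp → 255
G: 204×2.0 = 408 → clamp → 255
B: 36×2.0 = 72
= RGB(255, 255, 72)


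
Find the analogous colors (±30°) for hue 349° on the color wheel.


Base hue: 349°
Left analog: (349 - 30) mod 360 = 319°
Right analog: (349 + 30) mod 360 = 19°
Analogous hues = 319° and 19°


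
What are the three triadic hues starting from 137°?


Triadic: equally spaced at 120° intervals
H1 = 137°
H2 = (137 + 120) mod 360 = 257°
H3 = (137 + 240) mod 360 = 17°
Triadic = 137°, 257°, 17°


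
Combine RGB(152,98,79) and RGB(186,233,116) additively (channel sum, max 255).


Additive: each channel = min(255, C₁+C₂)
R: 152+186 = 338 → 255
G: 98+233 = 331 → 255
B: 79+116 = 195 → 195
= RGB(255, 255, 195)


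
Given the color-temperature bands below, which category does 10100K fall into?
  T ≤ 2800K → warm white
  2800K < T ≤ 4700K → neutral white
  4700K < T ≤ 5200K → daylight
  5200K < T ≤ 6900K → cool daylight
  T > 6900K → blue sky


Temperature: 10100K
10100K > 6900K → blue sky
Classification: blue sky


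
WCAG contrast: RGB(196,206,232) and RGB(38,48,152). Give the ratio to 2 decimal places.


Linearize each sRGB channel c=v/255: c/12.92 if c ≤ 0.04045 else ((c+0.055)/1.055)^2.4
L = 0.2126×R_lin + 0.7152×G_lin + 0.0722×B_lin
Color 1 (196,206,232):
  R=196: 196/255≈0.7686 > 0.04045 → ((0.7686+0.055)/1.055)^2.4 ≈ 0.55201
  G=206: 206/255≈0.8078 > 0.04045 → ((0.8078+0.055)/1.055)^2.4 ≈ 0.61721
  B=232: 232/255≈0.9098 > 0.04045 → ((0.9098+0.055)/1.055)^2.4 ≈ 0.80695
  L1 = 0.2126×0.55201 + 0.7152×0.61721 + 0.0722×0.80695 ≈ 0.61705
Color 2 (38,48,152):
  R=38: 38/255≈0.1490 > 0.04045 → ((0.1490+0.055)/1.055)^2.4 ≈ 0.01938
  G=48: 48/255≈0.1882 > 0.04045 → ((0.1882+0.055)/1.055)^2.4 ≈ 0.02956
  B=152: 152/255≈0.5961 > 0.04045 → ((0.5961+0.055)/1.055)^2.4 ≈ 0.31399
  L2 = 0.2126×0.01938 + 0.7152×0.02956 + 0.0722×0.31399 ≈ 0.04793
Lighter = 0.61705, Darker = 0.04793
Ratio = (L_lighter + 0.05) / (L_darker + 0.05)
Ratio = (0.61705 + 0.05) / (0.04793 + 0.05) = 0.66705 / 0.09793 ≈ 6.8115
Ratio ≈ 6.81:1


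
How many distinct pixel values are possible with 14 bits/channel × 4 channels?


Total bits = 14 bits/channel × 4 channels = 56 bits
Distinct pixel values = 2^56
= 72,057,594,037,927,936 pixel values


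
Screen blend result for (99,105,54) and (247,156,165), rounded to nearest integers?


Screen: C = 255 - (255-A)×(255-B)/255, rounded to nearest integer
R: 255 - (255-99)×(255-247)/255 = 255 - 1248/255 ≈ 255 - 4.894 = 250.106 → 250
G: 255 - (255-105)×(255-156)/255 = 255 - 14850/255 ≈ 255 - 58.235 = 196.765 → 197
B: 255 - (255-54)×(255-165)/255 = 255 - 18090/255 ≈ 255 - 70.941 = 184.059 → 184
= RGB(250, 197, 184)


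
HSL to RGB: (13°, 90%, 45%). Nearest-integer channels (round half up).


H=13°, S=0.90, L=0.45
C = (1-|2L-1|)×S = (1-|-0.10|)×0.90 = 0.81
H' = H/60 = 13/60 ≈ 0.2167; X = C×(1-|H' mod 2 - 1|) = 0.1755
m = L - C/2 = 0.45 - 0.405 = 0.045
Sector ⌊H'⌋ = 0 → (R',G',B') = (0.81, 0.1755, 0.0)
RGB = ((R'+m)×255, (G'+m)×255, (B'+m)×255) = (218.025, 56.2275, 11.475)
Round half up → RGB(218, 56, 11)


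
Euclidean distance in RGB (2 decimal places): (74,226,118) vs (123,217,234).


d = √[(R₁-R₂)² + (G₁-G₂)² + (B₁-B₂)²]
d = √[(74-123)² + (226-217)² + (118-234)²]
d = √[2401 + 81 + 13456]
d = √15938
d ≈ 126.25


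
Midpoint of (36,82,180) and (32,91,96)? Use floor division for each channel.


Midpoint: each channel = ⌊(C₁+C₂)/2⌋
R: ⌊(36+32)/2⌋ = 34
G: ⌊(82+91)/2⌋ = 86
B: ⌊(180+96)/2⌋ = 138
= RGB(34, 86, 138)


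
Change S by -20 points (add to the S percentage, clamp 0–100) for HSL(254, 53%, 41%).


Original S = 53%
Adjustment = -20 percentage points
New S = 53 + (-20) = 33
Clamp to [0, 100] → 33
= HSL(254°, 33%, 41%)


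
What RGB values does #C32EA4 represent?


C3 → 195 (R)
2E → 46 (G)
A4 → 164 (B)
= RGB(195, 46, 164)


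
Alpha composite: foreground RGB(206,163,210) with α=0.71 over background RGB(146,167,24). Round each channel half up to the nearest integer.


C = α×F + (1-α)×B, with 1-α = 0.29
R: 0.71×206 + 0.29×146 = 146.26 + 42.34 = 188.60 → 189
G: 0.71×163 + 0.29×167 = 115.73 + 48.43 = 164.16 → 164
B: 0.71×210 + 0.29×24 = 149.10 + 6.96 = 156.06 → 156
= RGB(189, 164, 156)


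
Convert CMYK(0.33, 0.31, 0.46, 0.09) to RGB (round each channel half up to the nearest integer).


R = 255 × (1-C) × (1-K) = 255 × 0.67 × 0.91 = 155.4735 → 155
G = 255 × (1-M) × (1-K) = 255 × 0.69 × 0.91 = 160.1145 → 160
B = 255 × (1-Y) × (1-K) = 255 × 0.54 × 0.91 = 125.307 → 125
= RGB(155, 160, 125)


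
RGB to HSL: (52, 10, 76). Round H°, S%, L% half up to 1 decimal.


Normalize: R'=52/255≈0.2039, G'=10/255≈0.0392, B'=76/255≈0.2980
Max=76/255, Min=10/255, Δ=Max-Min=66/255
L = (Max+Min)/2 = (76+10)/510 = 86/510 = 0.16862… → L = 16.9%
L ≤ 0.5 → S = Δ/(Max+Min) = 66/(76+10) = 66/86 = 0.76744… → S = 76.7%
(the 1/255 factors cancel in S and H, so raw channel differences can be used)
Max is B' → H = 60 × ((R-G)/Δ + 4) = 60 × ((52-10)/66 + 4)
  42/66 + 4 = 0.6363… + 4 = 4.6363…
  H = 60 × 4.6363… = 278.181…° → H = 278.2°
= HSL(278.2°, 76.7%, 16.9%)


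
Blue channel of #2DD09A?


Color: #2DD09A
R = 2D = 45
G = D0 = 208
B = 9A = 154
Blue = 154


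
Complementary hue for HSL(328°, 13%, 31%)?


Complement = opposite side of color wheel = hue + 180°
H' = (328 + 180) mod 360 = 148°
S and L unchanged.
= HSL(148°, 13%, 31%)


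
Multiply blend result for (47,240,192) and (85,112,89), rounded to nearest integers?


Multiply: C = A×B/255, rounded to nearest integer
R: 47×85/255 = 3995/255 ≈ 15.667 → 16
G: 240×112/255 = 26880/255 ≈ 105.412 → 105
B: 192×89/255 = 17088/255 ≈ 67.012 → 67
= RGB(16, 105, 67)


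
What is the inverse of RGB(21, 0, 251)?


Invert: (255-R, 255-G, 255-B)
R: 255-21 = 234
G: 255-0 = 255
B: 255-251 = 4
= RGB(234, 255, 4)


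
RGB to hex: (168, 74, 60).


R = 168 → A8 (hex)
G = 74 → 4A (hex)
B = 60 → 3C (hex)
Hex = #A84A3C


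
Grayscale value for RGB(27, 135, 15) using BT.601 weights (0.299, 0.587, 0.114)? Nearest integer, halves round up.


Gray = 0.299×R + 0.587×G + 0.114×B
Gray = 0.299×27 + 0.587×135 + 0.114×15
Gray = 8.073 + 79.245 + 1.710
Gray = 89.028 → round half up → 89
Gray = 89


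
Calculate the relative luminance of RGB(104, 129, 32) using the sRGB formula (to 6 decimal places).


Linearize each channel (sRGB transfer function): c = v/255; c_lin = c/12.92 if c ≤ 0.04045, else ((c+0.055)/1.055)^2.4
  R: 104/255 ≈ 0.407843 > 0.04045 → ((0.407843+0.055)/1.055)^2.4 ≈ 0.138432
  G: 129/255 ≈ 0.505882 > 0.04045 → ((0.505882+0.055)/1.055)^2.4 ≈ 0.219526
  B: 32/255 ≈ 0.125490 > 0.04045 → ((0.125490+0.055)/1.055)^2.4 ≈ 0.014444
R_lin = 0.138432, G_lin = 0.219526, B_lin = 0.014444
L = 0.2126×R + 0.7152×G + 0.0722×B
L = 0.2126×0.138432 + 0.7152×0.219526 + 0.0722×0.014444
L ≈ 0.187479


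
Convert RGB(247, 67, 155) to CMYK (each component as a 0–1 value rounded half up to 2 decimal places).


R'=247/255≈0.9686, G'=67/255≈0.2627, B'=155/255≈0.6078
K = 1 - max(R',G',B') = 1 - 247/255 = 8/255 = 0.03137… → 0.03
(1-R'-K)/(1-K) simplifies to (max-R)/max with max = 247:
C = (247-247)/247 = 0/247 = 0 → 0.00
M = (247-67)/247 = 180/247 = 0.72874… → 0.73
Y = (247-155)/247 = 92/247 = 0.37246… → 0.37
= CMYK(0.00, 0.73, 0.37, 0.03)


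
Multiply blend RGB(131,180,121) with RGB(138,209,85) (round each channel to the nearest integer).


Multiply: C = A×B/255, rounded to nearest integer
R: 131×138/255 = 18078/255 ≈ 70.894 → 71
G: 180×209/255 = 37620/255 ≈ 147.529 → 148
B: 121×85/255 = 10285/255 ≈ 40.333 → 40
= RGB(71, 148, 40)


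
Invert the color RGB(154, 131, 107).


Invert: (255-R, 255-G, 255-B)
R: 255-154 = 101
G: 255-131 = 124
B: 255-107 = 148
= RGB(101, 124, 148)


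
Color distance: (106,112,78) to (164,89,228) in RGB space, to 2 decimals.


d = √[(R₁-R₂)² + (G₁-G₂)² + (B₁-B₂)²]
d = √[(106-164)² + (112-89)² + (78-228)²]
d = √[3364 + 529 + 22500]
d = √26393
d ≈ 162.46


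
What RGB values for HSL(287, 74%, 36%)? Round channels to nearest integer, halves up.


H=287°, S=0.74, L=0.36
C = (1-|2L-1|)×S = (1-|-0.28|)×0.74 = 0.5328
H' = H/60 = 287/60 ≈ 4.7833; X = C×(1-|H' mod 2 - 1|) = 0.41736
m = L - C/2 = 0.36 - 0.2664 = 0.0936
Sector ⌊H'⌋ = 4 → (R',G',B') = (0.41736, 0.0, 0.5328)
RGB = ((R'+m)×255, (G'+m)×255, (B'+m)×255) = (130.2948, 23.868, 159.732)
Round half up → RGB(130, 24, 160)


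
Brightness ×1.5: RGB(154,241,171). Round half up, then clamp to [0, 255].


Multiply each channel by 1.5, round half up, clamp to [0, 255]
R: 154×1.5 = 231
G: 241×1.5 = 361.5 → round → 362 → clamp → 255
B: 171×1.5 = 256.5 → round → 257 → clamp → 255
= RGB(231, 255, 255)


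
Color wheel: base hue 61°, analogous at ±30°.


Base hue: 61°
Left analog: (61 - 30) mod 360 = 31°
Right analog: (61 + 30) mod 360 = 91°
Analogous hues = 31° and 91°


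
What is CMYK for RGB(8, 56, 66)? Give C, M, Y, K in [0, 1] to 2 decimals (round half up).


R'=8/255≈0.0314, G'=56/255≈0.2196, B'=66/255≈0.2588
K = 1 - max(R',G',B') = 1 - 66/255 = 189/255 = 0.74117… → 0.74
(1-R'-K)/(1-K) simplifies to (max-R)/max with max = 66:
C = (66-8)/66 = 58/66 = 0.87878… → 0.88
M = (66-56)/66 = 10/66 = 0.15151… → 0.15
Y = (66-66)/66 = 0/66 = 0 → 0.00
= CMYK(0.88, 0.15, 0.00, 0.74)


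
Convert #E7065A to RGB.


E7 → 231 (R)
06 → 6 (G)
5A → 90 (B)
= RGB(231, 6, 90)


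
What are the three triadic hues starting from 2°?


Triadic: equally spaced at 120° intervals
H1 = 2°
H2 = (2 + 120) mod 360 = 122°
H3 = (2 + 240) mod 360 = 242°
Triadic = 2°, 122°, 242°


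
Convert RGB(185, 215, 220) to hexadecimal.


R = 185 → B9 (hex)
G = 215 → D7 (hex)
B = 220 → DC (hex)
Hex = #B9D7DC


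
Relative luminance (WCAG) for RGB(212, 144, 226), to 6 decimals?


Linearize each channel (sRGB transfer function): c = v/255; c_lin = c/12.92 if c ≤ 0.04045, else ((c+0.055)/1.055)^2.4
  R: 212/255 ≈ 0.831373 > 0.04045 → ((0.831373+0.055)/1.055)^2.4 ≈ 0.658375
  G: 144/255 ≈ 0.564706 > 0.04045 → ((0.564706+0.055)/1.055)^2.4 ≈ 0.278894
  B: 226/255 ≈ 0.886275 > 0.04045 → ((0.886275+0.055)/1.055)^2.4 ≈ 0.760525
R_lin = 0.658375, G_lin = 0.278894, B_lin = 0.760525
L = 0.2126×R + 0.7152×G + 0.0722×B
L = 0.2126×0.658375 + 0.7152×0.278894 + 0.0722×0.760525
L ≈ 0.394346


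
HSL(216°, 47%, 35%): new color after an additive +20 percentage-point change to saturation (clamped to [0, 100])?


Original S = 47%
Adjustment = +20 percentage points
New S = 47 + (20) = 67
Clamp to [0, 100] → 67
= HSL(216°, 67%, 35%)


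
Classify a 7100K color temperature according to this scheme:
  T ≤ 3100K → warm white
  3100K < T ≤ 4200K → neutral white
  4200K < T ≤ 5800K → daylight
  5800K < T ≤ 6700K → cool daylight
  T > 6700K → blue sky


Temperature: 7100K
7100K > 6700K → blue sky
Classification: blue sky


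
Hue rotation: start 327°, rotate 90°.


New hue = (H + rotation) mod 360
New hue = (327 + 90) mod 360
= 417 mod 360
= 57°


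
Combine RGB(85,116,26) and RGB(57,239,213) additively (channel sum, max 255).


Additive: each channel = min(255, C₁+C₂)
R: 85+57 = 142 → 142
G: 116+239 = 355 → 255
B: 26+213 = 239 → 239
= RGB(142, 255, 239)


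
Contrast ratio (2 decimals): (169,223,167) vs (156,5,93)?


Linearize each sRGB channel c=v/255: c/12.92 if c ≤ 0.04045 else ((c+0.055)/1.055)^2.4
L = 0.2126×R_lin + 0.7152×G_lin + 0.0722×B_lin
Color 1 (169,223,167):
  R=169: 169/255≈0.6627 > 0.04045 → ((0.6627+0.055)/1.055)^2.4 ≈ 0.39676
  G=223: 223/255≈0.8745 > 0.04045 → ((0.8745+0.055)/1.055)^2.4 ≈ 0.73791
  B=167: 167/255≈0.6549 > 0.04045 → ((0.6549+0.055)/1.055)^2.4 ≈ 0.38643
  L1 = 0.2126×0.39676 + 0.7152×0.73791 + 0.0722×0.38643 ≈ 0.64000
Color 2 (156,5,93):
  R=156: 156/255≈0.6118 > 0.04045 → ((0.6118+0.055)/1.055)^2.4 ≈ 0.33245
  G=5: 5/255≈0.0196 ≤ 0.04045 → 0.0196/12.92 ≈ 0.00152
  B=93: 93/255≈0.3647 > 0.04045 → ((0.3647+0.055)/1.055)^2.4 ≈ 0.10946
  L2 = 0.2126×0.33245 + 0.7152×0.00152 + 0.0722×0.10946 ≈ 0.07967
Lighter = 0.64000, Darker = 0.07967
Ratio = (L_lighter + 0.05) / (L_darker + 0.05)
Ratio = (0.64000 + 0.05) / (0.07967 + 0.05) = 0.69000 / 0.12967 ≈ 5.3213
Ratio ≈ 5.32:1


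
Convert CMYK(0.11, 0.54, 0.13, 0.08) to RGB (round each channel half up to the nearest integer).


R = 255 × (1-C) × (1-K) = 255 × 0.89 × 0.92 = 208.794 → 209
G = 255 × (1-M) × (1-K) = 255 × 0.46 × 0.92 = 107.916 → 108
B = 255 × (1-Y) × (1-K) = 255 × 0.87 × 0.92 = 204.102 → 204
= RGB(209, 108, 204)


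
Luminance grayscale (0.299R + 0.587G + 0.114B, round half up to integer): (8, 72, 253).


Gray = 0.299×R + 0.587×G + 0.114×B
Gray = 0.299×8 + 0.587×72 + 0.114×253
Gray = 2.392 + 42.264 + 28.842
Gray = 73.498 → round half up → 73
Gray = 73


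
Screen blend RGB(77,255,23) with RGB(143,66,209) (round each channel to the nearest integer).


Screen: C = 255 - (255-A)×(255-B)/255, rounded to nearest integer
R: 255 - (255-77)×(255-143)/255 = 255 - 19936/255 ≈ 255 - 78.180 = 176.820 → 177
G: 255 - (255-255)×(255-66)/255 = 255 - 0/255 ≈ 255 - 0.000 = 255.000 → 255
B: 255 - (255-23)×(255-209)/255 = 255 - 10672/255 ≈ 255 - 41.851 = 213.149 → 213
= RGB(177, 255, 213)


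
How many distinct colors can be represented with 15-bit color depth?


Colors = 2^bits = 2^15
= 32,768 colors


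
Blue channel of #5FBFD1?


Color: #5FBFD1
R = 5F = 95
G = BF = 191
B = D1 = 209
Blue = 209


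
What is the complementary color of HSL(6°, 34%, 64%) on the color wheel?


Complement = opposite side of color wheel = hue + 180°
H' = (6 + 180) mod 360 = 186°
S and L unchanged.
= HSL(186°, 34%, 64%)


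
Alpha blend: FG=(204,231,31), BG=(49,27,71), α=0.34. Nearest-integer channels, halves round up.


C = α×F + (1-α)×B, with 1-α = 0.66
R: 0.34×204 + 0.66×49 = 69.36 + 32.34 = 101.70 → 102
G: 0.34×231 + 0.66×27 = 78.54 + 17.82 = 96.36 → 96
B: 0.34×31 + 0.66×71 = 10.54 + 46.86 = 57.40 → 57
= RGB(102, 96, 57)


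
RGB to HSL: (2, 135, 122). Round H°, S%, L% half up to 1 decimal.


Normalize: R'=2/255≈0.0078, G'=135/255≈0.5294, B'=122/255≈0.4784
Max=135/255, Min=2/255, Δ=Max-Min=133/255
L = (Max+Min)/2 = (135+2)/510 = 137/510 = 0.26862… → L = 26.9%
L ≤ 0.5 → S = Δ/(Max+Min) = 133/(135+2) = 133/137 = 0.97080… → S = 97.1%
(the 1/255 factors cancel in S and H, so raw channel differences can be used)
Max is G' → H = 60 × ((B-R)/Δ + 2) = 60 × ((122-2)/133 + 2)
  120/133 + 2 = 0.9022… + 2 = 2.9022…
  H = 60 × 2.9022… = 174.135…° → H = 174.1°
= HSL(174.1°, 97.1%, 26.9%)


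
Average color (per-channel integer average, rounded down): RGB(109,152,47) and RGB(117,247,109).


Midpoint: each channel = ⌊(C₁+C₂)/2⌋
R: ⌊(109+117)/2⌋ = 113
G: ⌊(152+247)/2⌋ = 199
B: ⌊(47+109)/2⌋ = 78
= RGB(113, 199, 78)


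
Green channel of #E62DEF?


Color: #E62DEF
R = E6 = 230
G = 2D = 45
B = EF = 239
Green = 45


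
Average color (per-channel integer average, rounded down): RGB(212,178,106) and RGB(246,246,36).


Midpoint: each channel = ⌊(C₁+C₂)/2⌋
R: ⌊(212+246)/2⌋ = 229
G: ⌊(178+246)/2⌋ = 212
B: ⌊(106+36)/2⌋ = 71
= RGB(229, 212, 71)


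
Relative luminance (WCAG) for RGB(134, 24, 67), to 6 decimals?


Linearize each channel (sRGB transfer function): c = v/255; c_lin = c/12.92 if c ≤ 0.04045, else ((c+0.055)/1.055)^2.4
  R: 134/255 ≈ 0.525490 > 0.04045 → ((0.525490+0.055)/1.055)^2.4 ≈ 0.238398
  G: 24/255 ≈ 0.094118 > 0.04045 → ((0.094118+0.055)/1.055)^2.4 ≈ 0.009134
  B: 67/255 ≈ 0.262745 > 0.04045 → ((0.262745+0.055)/1.055)^2.4 ≈ 0.056128
R_lin = 0.238398, G_lin = 0.009134, B_lin = 0.056128
L = 0.2126×R + 0.7152×G + 0.0722×B
L = 0.2126×0.238398 + 0.7152×0.009134 + 0.0722×0.056128
L ≈ 0.061268


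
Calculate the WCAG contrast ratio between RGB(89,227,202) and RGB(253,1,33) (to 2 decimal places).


Linearize each sRGB channel c=v/255: c/12.92 if c ≤ 0.04045 else ((c+0.055)/1.055)^2.4
L = 0.2126×R_lin + 0.7152×G_lin + 0.0722×B_lin
Color 1 (89,227,202):
  R=89: 89/255≈0.3490 > 0.04045 → ((0.3490+0.055)/1.055)^2.4 ≈ 0.09990
  G=227: 227/255≈0.8902 > 0.04045 → ((0.8902+0.055)/1.055)^2.4 ≈ 0.76815
  B=202: 202/255≈0.7922 > 0.04045 → ((0.7922+0.055)/1.055)^2.4 ≈ 0.59062
  L1 = 0.2126×0.09990 + 0.7152×0.76815 + 0.0722×0.59062 ≈ 0.61326
Color 2 (253,1,33):
  R=253: 253/255≈0.9922 > 0.04045 → ((0.9922+0.055)/1.055)^2.4 ≈ 0.98225
  G=1: 1/255≈0.0039 ≤ 0.04045 → 0.0039/12.92 ≈ 0.00030
  B=33: 33/255≈0.1294 > 0.04045 → ((0.1294+0.055)/1.055)^2.4 ≈ 0.01521
  L2 = 0.2126×0.98225 + 0.7152×0.00030 + 0.0722×0.01521 ≈ 0.21014
Lighter = 0.61326, Darker = 0.21014
Ratio = (L_lighter + 0.05) / (L_darker + 0.05)
Ratio = (0.61326 + 0.05) / (0.21014 + 0.05) = 0.66326 / 0.26014 ≈ 2.5496
Ratio ≈ 2.55:1


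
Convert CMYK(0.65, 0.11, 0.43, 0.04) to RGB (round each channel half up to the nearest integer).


R = 255 × (1-C) × (1-K) = 255 × 0.35 × 0.96 = 85.68 → 86
G = 255 × (1-M) × (1-K) = 255 × 0.89 × 0.96 = 217.872 → 218
B = 255 × (1-Y) × (1-K) = 255 × 0.57 × 0.96 = 139.536 → 140
= RGB(86, 218, 140)


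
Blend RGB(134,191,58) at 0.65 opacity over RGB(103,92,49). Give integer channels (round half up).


C = α×F + (1-α)×B, with 1-α = 0.35
R: 0.65×134 + 0.35×103 = 87.10 + 36.05 = 123.15 → 123
G: 0.65×191 + 0.35×92 = 124.15 + 32.20 = 156.35 → 156
B: 0.65×58 + 0.35×49 = 37.70 + 17.15 = 54.85 → 55
= RGB(123, 156, 55)


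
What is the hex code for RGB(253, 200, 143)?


R = 253 → FD (hex)
G = 200 → C8 (hex)
B = 143 → 8F (hex)
Hex = #FDC88F


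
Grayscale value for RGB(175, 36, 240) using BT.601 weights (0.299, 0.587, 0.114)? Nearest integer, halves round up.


Gray = 0.299×R + 0.587×G + 0.114×B
Gray = 0.299×175 + 0.587×36 + 0.114×240
Gray = 52.325 + 21.132 + 27.360
Gray = 100.817 → round half up → 101
Gray = 101


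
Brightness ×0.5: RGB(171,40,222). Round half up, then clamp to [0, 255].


Multiply each channel by 0.5, round half up, clamp to [0, 255]
R: 171×0.5 = 85.5 → round → 86
G: 40×0.5 = 20
B: 222×0.5 = 111
= RGB(86, 20, 111)


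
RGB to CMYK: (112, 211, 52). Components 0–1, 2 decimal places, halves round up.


R'=112/255≈0.4392, G'=211/255≈0.8275, B'=52/255≈0.2039
K = 1 - max(R',G',B') = 1 - 211/255 = 44/255 = 0.17254… → 0.17
(1-R'-K)/(1-K) simplifies to (max-R)/max with max = 211:
C = (211-112)/211 = 99/211 = 0.46919… → 0.47
M = (211-211)/211 = 0/211 = 0 → 0.00
Y = (211-52)/211 = 159/211 = 0.75355… → 0.75
= CMYK(0.47, 0.00, 0.75, 0.17)


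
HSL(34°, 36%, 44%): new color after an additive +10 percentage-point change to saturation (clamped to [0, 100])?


Original S = 36%
Adjustment = +10 percentage points
New S = 36 + (10) = 46
Clamp to [0, 100] → 46
= HSL(34°, 46%, 44%)


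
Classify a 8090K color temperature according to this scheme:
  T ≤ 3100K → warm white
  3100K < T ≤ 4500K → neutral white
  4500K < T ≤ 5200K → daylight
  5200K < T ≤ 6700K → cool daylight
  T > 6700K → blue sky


Temperature: 8090K
8090K > 6700K → blue sky
Classification: blue sky


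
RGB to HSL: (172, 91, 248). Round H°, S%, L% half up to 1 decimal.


Normalize: R'=172/255≈0.6745, G'=91/255≈0.3569, B'=248/255≈0.9725
Max=248/255, Min=91/255, Δ=Max-Min=157/255
L = (Max+Min)/2 = (248+91)/510 = 339/510 = 0.66470… → L = 66.5%
L > 0.5 → S = Δ/(2-Max-Min) = 157/(510-248-91) = 157/171 = 0.91812… → S = 91.8%
(the 1/255 factors cancel in S and H, so raw channel differences can be used)
Max is B' → H = 60 × ((R-G)/Δ + 4) = 60 × ((172-91)/157 + 4)
  81/157 + 4 = 0.5159… + 4 = 4.5159…
  H = 60 × 4.5159… = 270.955…° → H = 271.0°
= HSL(271.0°, 91.8%, 66.5%)


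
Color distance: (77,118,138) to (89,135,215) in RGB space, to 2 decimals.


d = √[(R₁-R₂)² + (G₁-G₂)² + (B₁-B₂)²]
d = √[(77-89)² + (118-135)² + (138-215)²]
d = √[144 + 289 + 5929]
d = √6362
d ≈ 79.76


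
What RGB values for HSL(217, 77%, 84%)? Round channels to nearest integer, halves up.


H=217°, S=0.77, L=0.84
C = (1-|2L-1|)×S = (1-|0.68|)×0.77 = 0.2464
H' = H/60 = 217/60 ≈ 3.6167; X = C×(1-|H' mod 2 - 1|) ≈ 0.0945
m = L - C/2 = 0.84 - 0.1232 = 0.7168
Sector ⌊H'⌋ = 3 → (R',G',B') = (0.0, ≈0.0945, 0.2464)
RGB = ((R'+m)×255, (G'+m)×255, (B'+m)×255) = (182.784, 206.8696, 245.616)
Round half up → RGB(183, 207, 246)


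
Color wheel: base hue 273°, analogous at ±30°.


Base hue: 273°
Left analog: (273 - 30) mod 360 = 243°
Right analog: (273 + 30) mod 360 = 303°
Analogous hues = 243° and 303°


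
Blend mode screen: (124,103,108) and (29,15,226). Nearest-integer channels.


Screen: C = 255 - (255-A)×(255-B)/255, rounded to nearest integer
R: 255 - (255-124)×(255-29)/255 = 255 - 29606/255 ≈ 255 - 116.102 = 138.898 → 139
G: 255 - (255-103)×(255-15)/255 = 255 - 36480/255 ≈ 255 - 143.059 = 111.941 → 112
B: 255 - (255-108)×(255-226)/255 = 255 - 4263/255 ≈ 255 - 16.718 = 238.282 → 238
= RGB(139, 112, 238)


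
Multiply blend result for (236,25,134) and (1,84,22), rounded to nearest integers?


Multiply: C = A×B/255, rounded to nearest integer
R: 236×1/255 = 236/255 ≈ 0.925 → 1
G: 25×84/255 = 2100/255 ≈ 8.235 → 8
B: 134×22/255 = 2948/255 ≈ 11.561 → 12
= RGB(1, 8, 12)


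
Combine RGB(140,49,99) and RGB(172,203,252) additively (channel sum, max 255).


Additive: each channel = min(255, C₁+C₂)
R: 140+172 = 312 → 255
G: 49+203 = 252 → 252
B: 99+252 = 351 → 255
= RGB(255, 252, 255)


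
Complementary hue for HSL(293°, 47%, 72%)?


Complement = opposite side of color wheel = hue + 180°
H' = (293 + 180) mod 360 = 113°
S and L unchanged.
= HSL(113°, 47%, 72%)


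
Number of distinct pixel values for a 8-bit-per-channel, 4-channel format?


Total bits = 8 bits/channel × 4 channels = 32 bits
Distinct pixel values = 2^32
= 4,294,967,296 pixel values


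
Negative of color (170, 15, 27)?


Invert: (255-R, 255-G, 255-B)
R: 255-170 = 85
G: 255-15 = 240
B: 255-27 = 228
= RGB(85, 240, 228)


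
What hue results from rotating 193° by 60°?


New hue = (H + rotation) mod 360
New hue = (193 + 60) mod 360
= 253 mod 360
= 253°


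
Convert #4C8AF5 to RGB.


4C → 76 (R)
8A → 138 (G)
F5 → 245 (B)
= RGB(76, 138, 245)


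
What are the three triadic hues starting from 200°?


Triadic: equally spaced at 120° intervals
H1 = 200°
H2 = (200 + 120) mod 360 = 320°
H3 = (200 + 240) mod 360 = 80°
Triadic = 200°, 320°, 80°


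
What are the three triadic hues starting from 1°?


Triadic: equally spaced at 120° intervals
H1 = 1°
H2 = (1 + 120) mod 360 = 121°
H3 = (1 + 240) mod 360 = 241°
Triadic = 1°, 121°, 241°


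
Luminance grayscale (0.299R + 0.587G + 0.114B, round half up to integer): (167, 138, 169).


Gray = 0.299×R + 0.587×G + 0.114×B
Gray = 0.299×167 + 0.587×138 + 0.114×169
Gray = 49.933 + 81.006 + 19.266
Gray = 150.205 → round half up → 150
Gray = 150


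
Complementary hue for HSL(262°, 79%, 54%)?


Complement = opposite side of color wheel = hue + 180°
H' = (262 + 180) mod 360 = 82°
S and L unchanged.
= HSL(82°, 79%, 54%)


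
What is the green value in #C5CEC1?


Color: #C5CEC1
R = C5 = 197
G = CE = 206
B = C1 = 193
Green = 206


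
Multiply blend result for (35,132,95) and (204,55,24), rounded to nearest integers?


Multiply: C = A×B/255, rounded to nearest integer
R: 35×204/255 = 7140/255 ≈ 28.000 → 28
G: 132×55/255 = 7260/255 ≈ 28.471 → 28
B: 95×24/255 = 2280/255 ≈ 8.941 → 9
= RGB(28, 28, 9)


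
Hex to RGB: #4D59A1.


4D → 77 (R)
59 → 89 (G)
A1 → 161 (B)
= RGB(77, 89, 161)


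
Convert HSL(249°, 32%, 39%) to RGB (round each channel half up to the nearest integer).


H=249°, S=0.32, L=0.39
C = (1-|2L-1|)×S = (1-|-0.22|)×0.32 = 0.2496
H' = H/60 = 249/60 ≈ 4.1500; X = C×(1-|H' mod 2 - 1|) = 0.03744
m = L - C/2 = 0.39 - 0.1248 = 0.2652
Sector ⌊H'⌋ = 4 → (R',G',B') = (0.03744, 0.0, 0.2496)
RGB = ((R'+m)×255, (G'+m)×255, (B'+m)×255) = (77.1732, 67.626, 131.274)
Round half up → RGB(77, 68, 131)


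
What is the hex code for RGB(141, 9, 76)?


R = 141 → 8D (hex)
G = 9 → 09 (hex)
B = 76 → 4C (hex)
Hex = #8D094C
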